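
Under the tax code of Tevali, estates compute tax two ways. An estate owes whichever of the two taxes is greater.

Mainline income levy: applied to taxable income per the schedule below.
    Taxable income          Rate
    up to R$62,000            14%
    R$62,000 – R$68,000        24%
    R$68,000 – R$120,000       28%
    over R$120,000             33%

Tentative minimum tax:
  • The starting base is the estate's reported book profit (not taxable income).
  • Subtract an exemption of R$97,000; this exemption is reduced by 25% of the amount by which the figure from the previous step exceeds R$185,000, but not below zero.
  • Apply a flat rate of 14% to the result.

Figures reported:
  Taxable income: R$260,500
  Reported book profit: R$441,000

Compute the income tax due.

R$71,045

Mainline income levy:
  R$62,000 × 14% = R$8,680
  R$6,000 × 24% = R$1,440
  R$52,000 × 28% = R$14,560
  R$140,500 × 33% = R$46,365
  → R$71,045

Tentative minimum tax:
  Base (reported book profit): R$441,000
  Exemption: R$97,000 − 25% × (R$441,000 − R$185,000) = R$97,000 − R$64,000 = R$33,000
  Base: R$441,000 − R$33,000 = R$408,000
  R$408,000 × 14% = R$57,120

R$71,045 > R$57,120, so the mainline income levy governs.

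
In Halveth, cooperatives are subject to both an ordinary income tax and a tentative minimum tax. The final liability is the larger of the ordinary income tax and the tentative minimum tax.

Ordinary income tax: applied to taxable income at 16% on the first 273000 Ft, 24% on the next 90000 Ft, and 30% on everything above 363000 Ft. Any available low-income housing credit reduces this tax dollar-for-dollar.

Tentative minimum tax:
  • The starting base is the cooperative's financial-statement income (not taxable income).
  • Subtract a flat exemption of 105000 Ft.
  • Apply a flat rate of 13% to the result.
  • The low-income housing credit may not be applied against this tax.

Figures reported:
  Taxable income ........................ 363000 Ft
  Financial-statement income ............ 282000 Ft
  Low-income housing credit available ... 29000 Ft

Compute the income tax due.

36280 Ft

Ordinary income tax:
  273000 Ft × 16% = 43680 Ft
  90000 Ft × 24% = 21600 Ft
  → 65280 Ft
  Less low-income housing credit 29000 Ft → 36280 Ft

Tentative minimum tax:
  Base (financial-statement income): 282000 Ft
  Less exemption 105000 Ft → base 177000 Ft
  177000 Ft × 13% = 23010 Ft

36280 Ft > 23010 Ft, so the ordinary income tax governs.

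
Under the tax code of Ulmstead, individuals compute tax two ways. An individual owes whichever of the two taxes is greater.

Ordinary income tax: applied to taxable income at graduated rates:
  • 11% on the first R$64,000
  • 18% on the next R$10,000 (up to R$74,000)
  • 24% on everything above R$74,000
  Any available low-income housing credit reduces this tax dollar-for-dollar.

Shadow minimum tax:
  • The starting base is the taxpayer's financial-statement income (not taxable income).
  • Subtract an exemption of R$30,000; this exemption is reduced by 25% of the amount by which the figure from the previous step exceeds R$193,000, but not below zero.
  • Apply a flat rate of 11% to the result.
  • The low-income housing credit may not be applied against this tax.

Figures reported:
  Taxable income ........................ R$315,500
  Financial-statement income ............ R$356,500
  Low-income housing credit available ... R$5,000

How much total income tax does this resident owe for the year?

Shadow minimum tax:
  Base (financial-statement income): R$356,500
  Exemption: 25% × (R$356,500 − R$193,000) = R$40,875 ≥ R$30,000, so the exemption is fully phased out
  Base: R$356,500 − R$0 = R$356,500
  R$356,500 × 11% = R$39,215

Ordinary income tax:
  R$64,000 × 11% = R$7,040
  R$10,000 × 18% = R$1,800
  R$241,500 × 24% = R$57,960
  → R$66,800
  Less low-income housing credit R$5,000 → R$61,800

R$61,800 > R$39,215, so the ordinary income tax governs.

R$61,800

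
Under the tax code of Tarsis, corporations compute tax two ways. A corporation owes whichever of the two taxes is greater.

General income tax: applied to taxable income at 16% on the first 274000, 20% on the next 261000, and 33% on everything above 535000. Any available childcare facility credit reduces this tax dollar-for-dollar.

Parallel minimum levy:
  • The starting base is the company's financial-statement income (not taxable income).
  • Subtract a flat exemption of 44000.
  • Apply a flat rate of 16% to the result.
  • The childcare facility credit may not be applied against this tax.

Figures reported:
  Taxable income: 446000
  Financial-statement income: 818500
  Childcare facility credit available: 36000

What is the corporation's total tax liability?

Parallel minimum levy:
  Base (financial-statement income): 818500
  Less exemption 44000 → base 774500
  774500 × 16% = 123920

General income tax:
  274000 × 16% = 43840
  172000 × 20% = 34400
  → 78240
  Less childcare facility credit 36000 → 42240

123920 > 42240, so the parallel minimum levy is the binding amount.

123920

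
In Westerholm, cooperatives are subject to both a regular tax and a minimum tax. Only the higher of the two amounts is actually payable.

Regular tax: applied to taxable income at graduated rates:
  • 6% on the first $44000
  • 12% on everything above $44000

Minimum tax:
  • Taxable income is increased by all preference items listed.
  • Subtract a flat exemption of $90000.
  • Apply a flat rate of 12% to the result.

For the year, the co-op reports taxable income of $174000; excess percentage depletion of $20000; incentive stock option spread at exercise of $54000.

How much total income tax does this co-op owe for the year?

$18960

Regular tax:
  $44000 × 6% = $2640
  $130000 × 12% = $15600
  → $18240

Minimum tax:
  Adjusted income: $174000 + $20000 + $54000 = $248000
  Less exemption $90000 → base $158000
  $158000 × 12% = $18960

$18960 > $18240, so the minimum tax is the binding amount.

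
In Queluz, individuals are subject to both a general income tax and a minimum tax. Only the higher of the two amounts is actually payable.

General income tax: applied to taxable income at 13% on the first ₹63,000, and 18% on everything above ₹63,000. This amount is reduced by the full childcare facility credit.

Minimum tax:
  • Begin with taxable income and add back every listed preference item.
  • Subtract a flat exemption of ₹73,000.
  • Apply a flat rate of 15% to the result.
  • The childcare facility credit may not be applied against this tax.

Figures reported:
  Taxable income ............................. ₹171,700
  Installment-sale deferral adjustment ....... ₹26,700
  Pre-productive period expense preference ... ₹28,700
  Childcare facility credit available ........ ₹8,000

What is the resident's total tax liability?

Minimum tax:
  Adjusted income: ₹171,700 + ₹26,700 + ₹28,700 = ₹227,100
  Less exemption ₹73,000 → base ₹154,100
  ₹154,100 × 15% = ₹23,115

General income tax:
  ₹63,000 × 13% = ₹8,190
  ₹108,700 × 18% = ₹19,566
  → ₹27,756
  Less childcare facility credit ₹8,000 → ₹19,756

₹23,115 > ₹19,756, so the minimum tax is the binding amount.

₹23,115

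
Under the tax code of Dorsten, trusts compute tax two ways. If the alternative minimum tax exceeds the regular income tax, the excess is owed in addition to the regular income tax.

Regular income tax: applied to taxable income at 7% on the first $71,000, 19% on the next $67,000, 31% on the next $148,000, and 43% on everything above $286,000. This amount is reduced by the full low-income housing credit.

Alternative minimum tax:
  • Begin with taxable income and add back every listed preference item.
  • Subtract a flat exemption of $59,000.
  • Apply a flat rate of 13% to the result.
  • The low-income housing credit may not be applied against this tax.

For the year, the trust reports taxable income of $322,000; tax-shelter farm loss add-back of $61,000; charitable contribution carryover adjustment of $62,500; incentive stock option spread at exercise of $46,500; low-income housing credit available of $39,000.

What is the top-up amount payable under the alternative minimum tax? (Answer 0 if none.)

Regular income tax:
  $71,000 × 7% = $4,970
  $67,000 × 19% = $12,730
  $148,000 × 31% = $45,880
  $36,000 × 43% = $15,480
  → $79,060
  Less low-income housing credit $39,000 → $40,060

Alternative minimum tax:
  Adjusted income: $322,000 + $61,000 + $62,500 + $46,500 = $492,000
  Less exemption $59,000 → base $433,000
  $433,000 × 13% = $56,290

Excess of alternative minimum tax over regular income tax: $56,290 − $40,060 = $16,230.

$16,230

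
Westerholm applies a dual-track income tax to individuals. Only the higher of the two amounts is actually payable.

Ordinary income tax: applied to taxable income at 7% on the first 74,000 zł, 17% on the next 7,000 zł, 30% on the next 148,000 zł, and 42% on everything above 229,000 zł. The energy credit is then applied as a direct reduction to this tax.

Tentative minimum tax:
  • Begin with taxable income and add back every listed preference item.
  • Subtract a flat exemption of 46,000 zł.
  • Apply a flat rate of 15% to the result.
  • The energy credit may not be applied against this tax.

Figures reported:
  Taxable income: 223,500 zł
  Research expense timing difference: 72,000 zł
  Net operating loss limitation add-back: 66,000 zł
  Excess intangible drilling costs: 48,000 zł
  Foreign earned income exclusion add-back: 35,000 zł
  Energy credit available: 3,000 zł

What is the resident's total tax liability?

Ordinary income tax:
  74,000 zł × 7% = 5,180 zł
  7,000 zł × 17% = 1,190 zł
  142,500 zł × 30% = 42,750 zł
  → 49,120 zł
  Less energy credit 3,000 zł → 46,120 zł

Tentative minimum tax:
  Adjusted income: 223,500 zł + 72,000 zł + 66,000 zł + 48,000 zł + 35,000 zł = 444,500 zł
  Less exemption 46,000 zł → base 398,500 zł
  398,500 zł × 15% = 59,775 zł

59,775 zł > 46,120 zł, so the tentative minimum tax is the binding amount.

59,775 zł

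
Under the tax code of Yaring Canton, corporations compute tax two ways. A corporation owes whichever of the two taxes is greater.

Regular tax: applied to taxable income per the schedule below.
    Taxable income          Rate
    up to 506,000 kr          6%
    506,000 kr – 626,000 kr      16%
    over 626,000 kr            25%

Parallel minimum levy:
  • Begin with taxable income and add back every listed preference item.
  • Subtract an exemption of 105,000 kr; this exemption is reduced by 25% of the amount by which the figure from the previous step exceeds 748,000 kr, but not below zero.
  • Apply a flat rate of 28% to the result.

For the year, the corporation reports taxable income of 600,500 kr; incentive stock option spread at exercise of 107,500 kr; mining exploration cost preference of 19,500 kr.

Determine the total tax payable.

174,300 kr

Regular tax:
  506,000 kr × 6% = 30,360 kr
  94,500 kr × 16% = 15,120 kr
  → 45,480 kr

Parallel minimum levy:
  Adjusted income: 600,500 kr + 107,500 kr + 19,500 kr = 727,500 kr
  Exemption: 727,500 kr ≤ 748,000 kr, so full 105,000 kr applies
  Base: 727,500 kr − 105,000 kr = 622,500 kr
  622,500 kr × 28% = 174,300 kr

174,300 kr > 45,480 kr, so the parallel minimum levy is the binding amount.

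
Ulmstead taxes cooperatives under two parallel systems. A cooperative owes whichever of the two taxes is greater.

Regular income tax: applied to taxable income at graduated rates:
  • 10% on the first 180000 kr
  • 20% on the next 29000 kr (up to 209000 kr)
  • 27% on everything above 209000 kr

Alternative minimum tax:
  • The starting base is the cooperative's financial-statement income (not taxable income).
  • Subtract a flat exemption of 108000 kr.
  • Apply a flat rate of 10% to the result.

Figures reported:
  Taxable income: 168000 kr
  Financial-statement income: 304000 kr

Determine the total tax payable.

19600 kr

Regular income tax:
  168000 kr × 10% = 16800 kr

Alternative minimum tax:
  Base (financial-statement income): 304000 kr
  Less exemption 108000 kr → base 196000 kr
  196000 kr × 10% = 19600 kr

19600 kr > 16800 kr, so the alternative minimum tax is the binding amount.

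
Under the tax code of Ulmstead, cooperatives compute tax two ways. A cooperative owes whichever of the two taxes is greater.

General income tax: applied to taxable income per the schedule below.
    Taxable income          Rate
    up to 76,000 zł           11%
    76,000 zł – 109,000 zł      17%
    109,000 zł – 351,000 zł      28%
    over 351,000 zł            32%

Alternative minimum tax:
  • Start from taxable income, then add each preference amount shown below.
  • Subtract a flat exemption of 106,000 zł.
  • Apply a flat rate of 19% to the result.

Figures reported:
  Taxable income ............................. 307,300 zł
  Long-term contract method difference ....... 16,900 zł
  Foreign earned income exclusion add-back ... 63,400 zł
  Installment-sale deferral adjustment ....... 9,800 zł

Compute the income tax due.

69,494 zł

Alternative minimum tax:
  Adjusted income: 307,300 zł + 16,900 zł + 63,400 zł + 9,800 zł = 397,400 zł
  Less exemption 106,000 zł → base 291,400 zł
  291,400 zł × 19% = 55,366 zł

General income tax:
  76,000 zł × 11% = 8,360 zł
  33,000 zł × 17% = 5,610 zł
  198,300 zł × 28% = 55,524 zł
  → 69,494 zł

69,494 zł > 55,366 zł, so the general income tax governs.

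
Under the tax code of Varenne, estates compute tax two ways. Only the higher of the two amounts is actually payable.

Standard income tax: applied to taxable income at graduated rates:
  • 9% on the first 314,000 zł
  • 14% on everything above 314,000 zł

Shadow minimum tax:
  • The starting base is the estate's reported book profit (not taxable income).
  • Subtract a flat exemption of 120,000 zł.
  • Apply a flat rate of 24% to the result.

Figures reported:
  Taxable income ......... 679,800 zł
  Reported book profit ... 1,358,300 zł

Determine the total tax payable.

297,192 zł

Shadow minimum tax:
  Base (reported book profit): 1,358,300 zł
  Less exemption 120,000 zł → base 1,238,300 zł
  1,238,300 zł × 24% = 297,192 zł

Standard income tax:
  314,000 zł × 9% = 28,260 zł
  365,800 zł × 14% = 51,212 zł
  → 79,472 zł

297,192 zł > 79,472 zł, so the shadow minimum tax is the binding amount.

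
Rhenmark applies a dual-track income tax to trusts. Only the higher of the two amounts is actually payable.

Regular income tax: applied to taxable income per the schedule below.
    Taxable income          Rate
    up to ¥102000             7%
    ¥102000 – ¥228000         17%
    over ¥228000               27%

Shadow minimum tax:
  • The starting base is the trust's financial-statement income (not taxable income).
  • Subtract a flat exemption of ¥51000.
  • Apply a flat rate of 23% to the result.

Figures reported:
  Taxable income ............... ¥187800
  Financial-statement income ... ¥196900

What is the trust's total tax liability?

Shadow minimum tax:
  Base (financial-statement income): ¥196900
  Less exemption ¥51000 → base ¥145900
  ¥145900 × 23% = ¥33557

Regular income tax:
  ¥102000 × 7% = ¥7140
  ¥85800 × 17% = ¥14586
  → ¥21726

¥33557 > ¥21726, so the shadow minimum tax is the binding amount.

¥33557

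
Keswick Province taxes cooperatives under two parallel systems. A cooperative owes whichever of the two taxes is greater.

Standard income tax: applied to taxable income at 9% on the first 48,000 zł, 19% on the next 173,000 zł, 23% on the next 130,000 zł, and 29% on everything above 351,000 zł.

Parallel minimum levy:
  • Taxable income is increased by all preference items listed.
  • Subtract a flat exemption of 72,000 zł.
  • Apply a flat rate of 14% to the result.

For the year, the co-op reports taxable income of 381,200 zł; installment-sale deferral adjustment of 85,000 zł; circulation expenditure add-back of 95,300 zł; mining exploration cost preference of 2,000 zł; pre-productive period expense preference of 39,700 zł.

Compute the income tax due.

Standard income tax:
  48,000 zł × 9% = 4,320 zł
  173,000 zł × 19% = 32,870 zł
  130,000 zł × 23% = 29,900 zł
  30,200 zł × 29% = 8,758 zł
  → 75,848 zł

Parallel minimum levy:
  Adjusted income: 381,200 zł + 85,000 zł + 95,300 zł + 2,000 zł + 39,700 zł = 603,200 zł
  Less exemption 72,000 zł → base 531,200 zł
  531,200 zł × 14% = 74,368 zł

75,848 zł > 74,368 zł, so the standard income tax governs.

75,848 zł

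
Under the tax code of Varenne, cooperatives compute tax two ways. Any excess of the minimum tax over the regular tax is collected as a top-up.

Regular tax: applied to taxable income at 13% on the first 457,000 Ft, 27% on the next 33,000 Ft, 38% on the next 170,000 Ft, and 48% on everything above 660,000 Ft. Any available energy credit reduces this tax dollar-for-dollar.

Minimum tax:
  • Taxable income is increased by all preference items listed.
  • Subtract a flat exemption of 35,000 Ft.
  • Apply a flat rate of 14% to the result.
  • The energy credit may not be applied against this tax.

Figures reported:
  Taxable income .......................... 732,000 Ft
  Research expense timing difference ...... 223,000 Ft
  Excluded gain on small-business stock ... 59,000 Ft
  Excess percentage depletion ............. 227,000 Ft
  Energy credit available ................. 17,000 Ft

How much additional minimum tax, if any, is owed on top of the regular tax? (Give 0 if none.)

Regular tax:
  457,000 Ft × 13% = 59,410 Ft
  33,000 Ft × 27% = 8,910 Ft
  170,000 Ft × 38% = 64,600 Ft
  72,000 Ft × 48% = 34,560 Ft
  → 167,480 Ft
  Less energy credit 17,000 Ft → 150,480 Ft

Minimum tax:
  Adjusted income: 732,000 Ft + 223,000 Ft + 59,000 Ft + 227,000 Ft = 1,241,000 Ft
  Less exemption 35,000 Ft → base 1,206,000 Ft
  1,206,000 Ft × 14% = 168,840 Ft

Excess of minimum tax over regular tax: 168,840 Ft − 150,480 Ft = 18,360 Ft.

18,360 Ft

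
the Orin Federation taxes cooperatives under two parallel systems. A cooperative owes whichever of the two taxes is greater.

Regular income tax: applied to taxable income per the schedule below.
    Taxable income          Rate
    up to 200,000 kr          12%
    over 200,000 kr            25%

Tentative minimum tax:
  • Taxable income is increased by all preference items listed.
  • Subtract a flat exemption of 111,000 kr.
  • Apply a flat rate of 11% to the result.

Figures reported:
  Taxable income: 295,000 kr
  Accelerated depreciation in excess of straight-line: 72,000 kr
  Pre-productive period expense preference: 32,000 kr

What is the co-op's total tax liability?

Regular income tax:
  200,000 kr × 12% = 24,000 kr
  95,000 kr × 25% = 23,750 kr
  → 47,750 kr

Tentative minimum tax:
  Adjusted income: 295,000 kr + 72,000 kr + 32,000 kr = 399,000 kr
  Less exemption 111,000 kr → base 288,000 kr
  288,000 kr × 11% = 31,680 kr

47,750 kr > 31,680 kr, so the regular income tax governs.

47,750 kr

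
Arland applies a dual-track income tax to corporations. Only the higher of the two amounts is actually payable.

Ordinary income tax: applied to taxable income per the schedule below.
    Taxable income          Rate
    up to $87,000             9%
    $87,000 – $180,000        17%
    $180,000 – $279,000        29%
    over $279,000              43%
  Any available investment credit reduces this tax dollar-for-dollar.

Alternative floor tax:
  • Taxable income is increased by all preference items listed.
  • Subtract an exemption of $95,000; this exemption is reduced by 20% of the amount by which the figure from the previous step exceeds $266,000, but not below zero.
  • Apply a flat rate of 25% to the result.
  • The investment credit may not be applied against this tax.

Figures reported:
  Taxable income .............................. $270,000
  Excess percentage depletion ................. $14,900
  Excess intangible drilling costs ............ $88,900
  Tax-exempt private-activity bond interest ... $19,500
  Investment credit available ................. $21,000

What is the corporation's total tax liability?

Ordinary income tax:
  $87,000 × 9% = $7,830
  $93,000 × 17% = $15,810
  $90,000 × 29% = $26,100
  → $49,740
  Less investment credit $21,000 → $28,740

Alternative floor tax:
  Adjusted income: $270,000 + $14,900 + $88,900 + $19,500 = $393,300
  Exemption: $95,000 − 20% × ($393,300 − $266,000) = $95,000 − $25,460 = $69,540
  Base: $393,300 − $69,540 = $323,760
  $323,760 × 25% = $80,940

$80,940 > $28,740, so the alternative floor tax is the binding amount.

$80,940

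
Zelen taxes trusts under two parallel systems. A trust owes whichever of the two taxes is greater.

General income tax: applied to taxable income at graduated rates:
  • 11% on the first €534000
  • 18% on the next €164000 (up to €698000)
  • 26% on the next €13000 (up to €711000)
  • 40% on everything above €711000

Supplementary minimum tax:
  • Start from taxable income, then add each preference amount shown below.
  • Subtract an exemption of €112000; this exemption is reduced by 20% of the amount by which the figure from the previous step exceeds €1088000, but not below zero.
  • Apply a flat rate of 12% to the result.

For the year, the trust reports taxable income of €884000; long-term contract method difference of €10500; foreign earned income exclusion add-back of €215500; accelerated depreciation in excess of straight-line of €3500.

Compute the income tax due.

General income tax:
  €534000 × 11% = €58740
  €164000 × 18% = €29520
  €13000 × 26% = €3380
  €173000 × 40% = €69200
  → €160840

Supplementary minimum tax:
  Adjusted income: €884000 + €10500 + €215500 + €3500 = €1113500
  Exemption: €112000 − 20% × (€1113500 − €1088000) = €112000 − €5100 = €106900
  Base: €1113500 − €106900 = €1006600
  €1006600 × 12% = €120792

€160840 > €120792, so the general income tax governs.

€160840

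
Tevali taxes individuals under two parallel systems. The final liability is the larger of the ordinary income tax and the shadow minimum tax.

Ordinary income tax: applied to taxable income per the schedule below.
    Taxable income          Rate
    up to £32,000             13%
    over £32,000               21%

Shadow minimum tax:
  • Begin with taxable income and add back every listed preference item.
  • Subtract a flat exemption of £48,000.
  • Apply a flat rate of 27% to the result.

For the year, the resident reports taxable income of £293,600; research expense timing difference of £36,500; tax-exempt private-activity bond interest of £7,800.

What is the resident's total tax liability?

Ordinary income tax:
  £32,000 × 13% = £4,160
  £261,600 × 21% = £54,936
  → £59,096

Shadow minimum tax:
  Adjusted income: £293,600 + £36,500 + £7,800 = £337,900
  Less exemption £48,000 → base £289,900
  £289,900 × 27% = £78,273

£78,273 > £59,096, so the shadow minimum tax is the binding amount.

£78,273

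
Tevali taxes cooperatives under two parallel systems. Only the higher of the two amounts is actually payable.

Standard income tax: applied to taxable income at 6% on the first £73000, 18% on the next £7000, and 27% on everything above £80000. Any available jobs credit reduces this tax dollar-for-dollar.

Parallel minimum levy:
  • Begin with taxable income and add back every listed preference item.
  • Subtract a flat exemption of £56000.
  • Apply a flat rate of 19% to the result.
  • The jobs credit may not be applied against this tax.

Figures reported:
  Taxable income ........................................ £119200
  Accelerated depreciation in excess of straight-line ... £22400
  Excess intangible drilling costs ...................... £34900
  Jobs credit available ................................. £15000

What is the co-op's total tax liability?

£22895

Parallel minimum levy:
  Adjusted income: £119200 + £22400 + £34900 = £176500
  Less exemption £56000 → base £120500
  £120500 × 19% = £22895

Standard income tax:
  £73000 × 6% = £4380
  £7000 × 18% = £1260
  £39200 × 27% = £10584
  → £16224
  Less jobs credit £15000 → £1224

£22895 > £1224, so the parallel minimum levy is the binding amount.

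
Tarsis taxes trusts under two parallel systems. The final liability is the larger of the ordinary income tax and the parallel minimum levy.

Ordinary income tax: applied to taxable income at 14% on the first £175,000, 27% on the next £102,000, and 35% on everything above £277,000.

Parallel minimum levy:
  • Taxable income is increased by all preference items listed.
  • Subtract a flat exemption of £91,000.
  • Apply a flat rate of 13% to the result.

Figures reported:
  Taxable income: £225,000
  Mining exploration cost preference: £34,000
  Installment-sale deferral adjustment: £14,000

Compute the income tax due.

Ordinary income tax:
  £175,000 × 14% = £24,500
  £50,000 × 27% = £13,500
  → £38,000

Parallel minimum levy:
  Adjusted income: £225,000 + £34,000 + £14,000 = £273,000
  Less exemption £91,000 → base £182,000
  £182,000 × 13% = £23,660

£38,000 > £23,660, so the ordinary income tax governs.

£38,000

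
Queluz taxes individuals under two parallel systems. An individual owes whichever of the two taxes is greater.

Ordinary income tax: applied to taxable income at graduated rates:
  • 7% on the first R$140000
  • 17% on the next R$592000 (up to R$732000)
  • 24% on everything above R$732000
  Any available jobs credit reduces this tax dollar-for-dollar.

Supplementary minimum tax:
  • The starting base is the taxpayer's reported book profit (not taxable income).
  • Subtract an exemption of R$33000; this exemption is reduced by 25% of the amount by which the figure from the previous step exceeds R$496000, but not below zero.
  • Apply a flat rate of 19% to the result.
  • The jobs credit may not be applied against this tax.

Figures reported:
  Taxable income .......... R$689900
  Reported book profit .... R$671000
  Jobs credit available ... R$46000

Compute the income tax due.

R$127490

Supplementary minimum tax:
  Base (reported book profit): R$671000
  Exemption: 25% × (R$671000 − R$496000) = R$43750 ≥ R$33000, so the exemption is fully phased out
  Base: R$671000 − R$0 = R$671000
  R$671000 × 19% = R$127490

Ordinary income tax:
  R$140000 × 7% = R$9800
  R$549900 × 17% = R$93483
  → R$103283
  Less jobs credit R$46000 → R$57283

R$127490 > R$57283, so the supplementary minimum tax is the binding amount.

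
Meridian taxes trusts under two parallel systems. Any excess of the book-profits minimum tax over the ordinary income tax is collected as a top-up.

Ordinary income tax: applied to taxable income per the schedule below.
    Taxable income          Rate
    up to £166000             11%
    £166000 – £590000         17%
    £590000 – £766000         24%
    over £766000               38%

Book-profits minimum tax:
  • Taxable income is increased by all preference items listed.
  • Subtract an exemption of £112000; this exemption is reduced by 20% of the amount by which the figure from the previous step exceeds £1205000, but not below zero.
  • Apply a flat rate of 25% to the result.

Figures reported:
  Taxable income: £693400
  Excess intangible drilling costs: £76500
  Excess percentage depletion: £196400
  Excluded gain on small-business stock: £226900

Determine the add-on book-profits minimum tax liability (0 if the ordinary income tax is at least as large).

£155144

Book-profits minimum tax:
  Adjusted income: £693400 + £76500 + £196400 + £226900 = £1193200
  Exemption: £1193200 ≤ £1205000, so full £112000 applies
  Base: £1193200 − £112000 = £1081200
  £1081200 × 25% = £270300

Ordinary income tax:
  £166000 × 11% = £18260
  £424000 × 17% = £72080
  £103400 × 24% = £24816
  → £115156

Excess of book-profits minimum tax over ordinary income tax: £270300 − £115156 = £155144.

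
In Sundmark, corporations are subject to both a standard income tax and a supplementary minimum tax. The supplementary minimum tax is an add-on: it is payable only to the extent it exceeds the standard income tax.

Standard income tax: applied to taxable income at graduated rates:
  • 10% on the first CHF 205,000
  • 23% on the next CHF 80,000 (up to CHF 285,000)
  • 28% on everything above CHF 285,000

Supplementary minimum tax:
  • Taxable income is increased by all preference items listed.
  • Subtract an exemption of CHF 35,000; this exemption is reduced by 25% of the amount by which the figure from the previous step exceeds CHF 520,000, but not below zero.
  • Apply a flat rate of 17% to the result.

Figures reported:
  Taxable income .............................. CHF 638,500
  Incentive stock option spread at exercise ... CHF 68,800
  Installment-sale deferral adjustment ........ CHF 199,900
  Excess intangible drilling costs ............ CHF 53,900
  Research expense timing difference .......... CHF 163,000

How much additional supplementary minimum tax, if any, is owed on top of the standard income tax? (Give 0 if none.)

CHF 53,217

Supplementary minimum tax:
  Adjusted income: CHF 638,500 + CHF 68,800 + CHF 199,900 + CHF 53,900 + CHF 163,000 = CHF 1,124,100
  Exemption: 25% × (CHF 1,124,100 − CHF 520,000) = CHF 151,025 ≥ CHF 35,000, so the exemption is fully phased out
  Base: CHF 1,124,100 − CHF 0 = CHF 1,124,100
  CHF 1,124,100 × 17% = CHF 191,097

Standard income tax:
  CHF 205,000 × 10% = CHF 20,500
  CHF 80,000 × 23% = CHF 18,400
  CHF 353,500 × 28% = CHF 98,980
  → CHF 137,880

Excess of supplementary minimum tax over standard income tax: CHF 191,097 − CHF 137,880 = CHF 53,217.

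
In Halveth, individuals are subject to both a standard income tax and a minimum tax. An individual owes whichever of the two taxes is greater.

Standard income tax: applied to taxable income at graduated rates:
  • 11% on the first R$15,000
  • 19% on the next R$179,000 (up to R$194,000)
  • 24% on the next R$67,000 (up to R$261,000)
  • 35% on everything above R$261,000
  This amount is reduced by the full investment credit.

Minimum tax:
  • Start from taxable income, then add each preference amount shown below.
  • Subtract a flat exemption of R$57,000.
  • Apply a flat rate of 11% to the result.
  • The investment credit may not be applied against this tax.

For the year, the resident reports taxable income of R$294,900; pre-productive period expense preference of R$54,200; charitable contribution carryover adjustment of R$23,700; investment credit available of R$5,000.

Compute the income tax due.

R$58,605

Minimum tax:
  Adjusted income: R$294,900 + R$54,200 + R$23,700 = R$372,800
  Less exemption R$57,000 → base R$315,800
  R$315,800 × 11% = R$34,738

Standard income tax:
  R$15,000 × 11% = R$1,650
  R$179,000 × 19% = R$34,010
  R$67,000 × 24% = R$16,080
  R$33,900 × 35% = R$11,865
  → R$63,605
  Less investment credit R$5,000 → R$58,605

R$58,605 > R$34,738, so the standard income tax governs.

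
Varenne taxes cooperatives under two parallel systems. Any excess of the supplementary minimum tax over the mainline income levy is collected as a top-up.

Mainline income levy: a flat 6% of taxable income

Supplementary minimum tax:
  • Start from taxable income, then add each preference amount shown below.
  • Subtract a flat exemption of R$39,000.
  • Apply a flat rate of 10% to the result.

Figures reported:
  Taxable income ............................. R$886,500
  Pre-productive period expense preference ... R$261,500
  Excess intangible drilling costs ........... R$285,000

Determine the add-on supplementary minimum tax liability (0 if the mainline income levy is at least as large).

Mainline income levy:
  R$886,500 × 6% = R$53,190

Supplementary minimum tax:
  Adjusted income: R$886,500 + R$261,500 + R$285,000 = R$1,433,000
  Less exemption R$39,000 → base R$1,394,000
  R$1,394,000 × 10% = R$139,400

Excess of supplementary minimum tax over mainline income levy: R$139,400 − R$53,190 = R$86,210.

R$86,210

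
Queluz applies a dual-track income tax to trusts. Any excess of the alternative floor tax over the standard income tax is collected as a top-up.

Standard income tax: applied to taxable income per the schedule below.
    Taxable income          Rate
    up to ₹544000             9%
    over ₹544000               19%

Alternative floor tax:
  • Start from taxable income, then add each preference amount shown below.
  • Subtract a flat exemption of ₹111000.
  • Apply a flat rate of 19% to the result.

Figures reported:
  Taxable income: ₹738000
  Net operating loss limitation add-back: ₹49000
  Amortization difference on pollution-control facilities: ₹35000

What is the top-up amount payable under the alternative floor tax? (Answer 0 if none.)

Alternative floor tax:
  Adjusted income: ₹738000 + ₹49000 + ₹35000 = ₹822000
  Less exemption ₹111000 → base ₹711000
  ₹711000 × 19% = ₹135090

Standard income tax:
  ₹544000 × 9% = ₹48960
  ₹194000 × 19% = ₹36860
  → ₹85820

Excess of alternative floor tax over standard income tax: ₹135090 − ₹85820 = ₹49270.

₹49270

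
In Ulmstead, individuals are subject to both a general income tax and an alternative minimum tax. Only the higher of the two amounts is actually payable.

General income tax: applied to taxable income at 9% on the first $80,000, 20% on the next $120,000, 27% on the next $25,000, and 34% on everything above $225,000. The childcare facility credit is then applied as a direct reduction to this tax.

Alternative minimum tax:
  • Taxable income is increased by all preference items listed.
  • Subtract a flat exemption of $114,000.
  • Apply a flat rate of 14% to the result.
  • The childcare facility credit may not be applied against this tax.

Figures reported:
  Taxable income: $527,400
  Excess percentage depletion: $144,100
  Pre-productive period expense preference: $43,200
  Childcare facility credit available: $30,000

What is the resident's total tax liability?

$110,766

Alternative minimum tax:
  Adjusted income: $527,400 + $144,100 + $43,200 = $714,700
  Less exemption $114,000 → base $600,700
  $600,700 × 14% = $84,098

General income tax:
  $80,000 × 9% = $7,200
  $120,000 × 20% = $24,000
  $25,000 × 27% = $6,750
  $302,400 × 34% = $102,816
  → $140,766
  Less childcare facility credit $30,000 → $110,766

$110,766 > $84,098, so the general income tax governs.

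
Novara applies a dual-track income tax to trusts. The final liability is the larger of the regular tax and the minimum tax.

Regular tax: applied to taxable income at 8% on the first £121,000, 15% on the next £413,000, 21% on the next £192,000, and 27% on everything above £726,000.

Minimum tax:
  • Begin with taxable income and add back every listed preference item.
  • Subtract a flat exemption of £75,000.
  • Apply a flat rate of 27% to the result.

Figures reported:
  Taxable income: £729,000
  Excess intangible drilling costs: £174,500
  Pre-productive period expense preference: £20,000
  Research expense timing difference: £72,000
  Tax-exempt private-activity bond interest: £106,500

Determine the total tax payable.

Regular tax:
  £121,000 × 8% = £9,680
  £413,000 × 15% = £61,950
  £192,000 × 21% = £40,320
  £3,000 × 27% = £810
  → £112,760

Minimum tax:
  Adjusted income: £729,000 + £174,500 + £20,000 + £72,000 + £106,500 = £1,102,000
  Less exemption £75,000 → base £1,027,000
  £1,027,000 × 27% = £277,290

£277,290 > £112,760, so the minimum tax is the binding amount.

£277,290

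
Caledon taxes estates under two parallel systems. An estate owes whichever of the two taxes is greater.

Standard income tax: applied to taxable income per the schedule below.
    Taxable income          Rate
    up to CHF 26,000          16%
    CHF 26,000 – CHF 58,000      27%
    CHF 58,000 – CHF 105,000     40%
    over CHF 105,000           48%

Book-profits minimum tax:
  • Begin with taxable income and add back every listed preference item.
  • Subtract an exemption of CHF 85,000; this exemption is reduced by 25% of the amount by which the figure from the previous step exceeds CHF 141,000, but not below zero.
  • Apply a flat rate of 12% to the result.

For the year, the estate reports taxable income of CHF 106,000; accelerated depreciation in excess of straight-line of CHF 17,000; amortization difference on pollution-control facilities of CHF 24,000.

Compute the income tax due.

Standard income tax:
  CHF 26,000 × 16% = CHF 4,160
  CHF 32,000 × 27% = CHF 8,640
  CHF 47,000 × 40% = CHF 18,800
  CHF 1,000 × 48% = CHF 480
  → CHF 32,080

Book-profits minimum tax:
  Adjusted income: CHF 106,000 + CHF 17,000 + CHF 24,000 = CHF 147,000
  Exemption: CHF 85,000 − 25% × (CHF 147,000 − CHF 141,000) = CHF 85,000 − CHF 1,500 = CHF 83,500
  Base: CHF 147,000 − CHF 83,500 = CHF 63,500
  CHF 63,500 × 12% = CHF 7,620

CHF 32,080 > CHF 7,620, so the standard income tax governs.

CHF 32,080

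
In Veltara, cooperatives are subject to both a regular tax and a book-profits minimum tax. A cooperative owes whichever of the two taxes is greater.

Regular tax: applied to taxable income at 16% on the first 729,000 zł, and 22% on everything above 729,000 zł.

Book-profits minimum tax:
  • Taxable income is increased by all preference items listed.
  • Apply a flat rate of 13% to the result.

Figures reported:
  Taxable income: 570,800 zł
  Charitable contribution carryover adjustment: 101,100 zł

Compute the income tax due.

Regular tax:
  570,800 zł × 16% = 91,328 zł

Book-profits minimum tax:
  Adjusted income: 570,800 zł + 101,100 zł = 671,900 zł
  671,900 zł × 13% = 87,347 zł

91,328 zł > 87,347 zł, so the regular tax governs.

91,328 zł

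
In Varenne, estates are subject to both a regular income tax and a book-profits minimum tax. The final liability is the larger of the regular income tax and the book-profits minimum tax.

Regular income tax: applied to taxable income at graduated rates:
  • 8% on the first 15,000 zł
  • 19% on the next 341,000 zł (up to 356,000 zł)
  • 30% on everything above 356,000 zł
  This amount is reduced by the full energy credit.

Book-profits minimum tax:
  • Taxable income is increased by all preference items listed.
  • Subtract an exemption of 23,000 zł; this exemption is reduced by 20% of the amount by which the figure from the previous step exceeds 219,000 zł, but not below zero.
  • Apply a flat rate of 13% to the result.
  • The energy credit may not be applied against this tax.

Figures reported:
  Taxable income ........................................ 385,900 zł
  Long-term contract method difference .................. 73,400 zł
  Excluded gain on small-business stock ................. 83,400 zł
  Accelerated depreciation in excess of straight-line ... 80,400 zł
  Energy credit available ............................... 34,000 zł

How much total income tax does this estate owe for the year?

Regular income tax:
  15,000 zł × 8% = 1,200 zł
  341,000 zł × 19% = 64,790 zł
  29,900 zł × 30% = 8,970 zł
  → 74,960 zł
  Less energy credit 34,000 zł → 40,960 zł

Book-profits minimum tax:
  Adjusted income: 385,900 zł + 73,400 zł + 83,400 zł + 80,400 zł = 623,100 zł
  Exemption: 20% × (623,100 zł − 219,000 zł) = 80,820 zł ≥ 23,000 zł, so the exemption is fully phased out
  Base: 623,100 zł − 0 zł = 623,100 zł
  623,100 zł × 13% = 81,003 zł

81,003 zł > 40,960 zł, so the book-profits minimum tax is the binding amount.

81,003 zł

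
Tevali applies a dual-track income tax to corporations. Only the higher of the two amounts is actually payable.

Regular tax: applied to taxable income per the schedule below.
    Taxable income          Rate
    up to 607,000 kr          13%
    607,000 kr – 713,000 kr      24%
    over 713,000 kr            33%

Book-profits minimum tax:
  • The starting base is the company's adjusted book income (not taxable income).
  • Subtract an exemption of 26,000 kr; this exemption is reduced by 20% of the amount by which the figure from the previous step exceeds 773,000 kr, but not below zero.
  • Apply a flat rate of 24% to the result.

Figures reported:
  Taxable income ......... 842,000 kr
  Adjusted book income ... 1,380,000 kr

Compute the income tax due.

Regular tax:
  607,000 kr × 13% = 78,910 kr
  106,000 kr × 24% = 25,440 kr
  129,000 kr × 33% = 42,570 kr
  → 146,920 kr

Book-profits minimum tax:
  Base (adjusted book income): 1,380,000 kr
  Exemption: 20% × (1,380,000 kr − 773,000 kr) = 121,400 kr ≥ 26,000 kr, so the exemption is fully phased out
  Base: 1,380,000 kr − 0 kr = 1,380,000 kr
  1,380,000 kr × 24% = 331,200 kr

331,200 kr > 146,920 kr, so the book-profits minimum tax is the binding amount.

331,200 kr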